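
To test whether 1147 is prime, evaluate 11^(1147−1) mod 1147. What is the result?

11^1 ≡ 11 (mod 1147)
11^2 ≡ 11^2 = 121 ≡ 121 (mod 1147)
11^4 ≡ 121^2 = 14641 ≡ 877 (mod 1147)
11^8 ≡ 877^2 = 769129 ≡ 639 (mod 1147)
11^16 ≡ 639^2 = 408321 ≡ 1136 (mod 1147)
11^32 ≡ 1136^2 = 1290496 ≡ 121 (mod 1147)
11^64 ≡ 121^2 = 14641 ≡ 877 (mod 1147)
11^128 ≡ 877^2 = 769129 ≡ 639 (mod 1147)
11^256 ≡ 639^2 = 408321 ≡ 1136 (mod 1147)
11^512 ≡ 1136^2 = 1290496 ≡ 121 (mod 1147)
11^1024 ≡ 121^2 = 14641 ≡ 877 (mod 1147)
1146 = 1024 + 64 + 32 + 16 + 8 + 2 in binary powers of 2.
So 11^1146 ≡ 877 · 877 · 121 · 1136 · 639 · 121 ≡ 593 (mod 1147).
Since 593 ≠ 1, base 11 is a Fermat witness: 1147 is composite.

593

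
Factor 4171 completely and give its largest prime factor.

4171 = 43 · 97
97 is prime.
So 4171 = 43 · 97; the largest prime factor is 97.

97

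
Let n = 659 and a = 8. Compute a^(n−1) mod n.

8^1 ≡ 8 (mod 659)
8^2 ≡ 8^2 = 64 ≡ 64 (mod 659)
8^4 ≡ 64^2 = 4096 ≡ 142 (mod 659)
8^8 ≡ 142^2 = 20164 ≡ 394 (mod 659)
8^16 ≡ 394^2 = 155236 ≡ 371 (mod 659)
8^32 ≡ 371^2 = 137641 ≡ 569 (mod 659)
8^64 ≡ 569^2 = 323761 ≡ 192 (mod 659)
8^128 ≡ 192^2 = 36864 ≡ 619 (mod 659)
8^256 ≡ 619^2 = 383161 ≡ 282 (mod 659)
8^512 ≡ 282^2 = 79524 ≡ 444 (mod 659)
658 = 512 + 128 + 16 + 2 in binary powers of 2.
So 8^658 ≡ 444 · 619 · 371 · 64 ≡ 1 (mod 659).
Since the result is 1, base 8 gives no evidence that 659 is composite.

1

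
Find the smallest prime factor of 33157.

71

33157 is odd.
Digit sum 19, not divisible by 3.
Ends in 7: not divisible by 5.
7: 33157 = 7·4736 + 5
11: 33157 = 11·3014 + 3
13: 33157 = 13·2550 + 7
17: 33157 = 17·1950 + 7
19: 33157 = 19·1745 + 2
23: 33157 = 23·1441 + 14
29: 33157 = 29·1143 + 10
31: 33157 = 31·1069 + 18
37: 33157 = 37·896 + 5
41: 33157 = 41·808 + 29
43: 33157 = 43·771 + 4
47: 33157 = 47·705 + 22
53: 33157 = 53·625 + 32
59: 33157 = 59·561 + 58
61: 33157 = 61·543 + 34
67: 33157 = 67·494 + 59
71: 33157 = 71·467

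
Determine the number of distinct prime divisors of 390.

4

390 = 2 · 195
195 = 3 · 65
65 = 5 · 13
390 = 2 · 3 · 5 · 13, which has 4 distinct prime factors.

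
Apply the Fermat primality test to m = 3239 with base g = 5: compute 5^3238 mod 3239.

2770

5^1 ≡ 5 (mod 3239)
5^2 ≡ 5^2 = 25 ≡ 25 (mod 3239)
5^4 ≡ 25^2 = 625 ≡ 625 (mod 3239)
5^8 ≡ 625^2 = 390625 ≡ 1945 (mod 3239)
5^16 ≡ 1945^2 = 3783025 ≡ 3112 (mod 3239)
5^32 ≡ 3112^2 = 9684544 ≡ 3173 (mod 3239)
5^64 ≡ 3173^2 = 10067929 ≡ 1117 (mod 3239)
5^128 ≡ 1117^2 = 1247689 ≡ 674 (mod 3239)
5^256 ≡ 674^2 = 454276 ≡ 816 (mod 3239)
5^512 ≡ 816^2 = 665856 ≡ 1861 (mod 3239)
5^1024 ≡ 1861^2 = 3463321 ≡ 830 (mod 3239)
5^2048 ≡ 830^2 = 688900 ≡ 2232 (mod 3239)
3238 = 2048 + 1024 + 128 + 32 + 4 + 2 in binary powers of 2.
So 5^3238 ≡ 2232 · 830 · 674 · 3173 · 625 · 25 ≡ 2770 (mod 3239).
Since 2770 ≠ 1, base 5 is a Fermat witness: 3239 is composite.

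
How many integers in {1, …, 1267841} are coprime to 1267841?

Factor: 1267841 = 67 · 127 · 149.
φ(1267841) = (67−1) · (127−1) · (149−1) = 66 · 126 · 148 = 1230768.

1230768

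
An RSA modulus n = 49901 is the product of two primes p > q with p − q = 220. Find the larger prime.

Since p = q + 220, we have 49901 = q(q + 220), so q² + 220q − 49901 = 0.
Discriminant: 220² + 4·49901 = 48400 + 199604 = 248004; √248004 = 498.
q = (−220 + 498)/2 = 139, and p = q + 220 = 359.
Check: 139 · 359 = 49901.

359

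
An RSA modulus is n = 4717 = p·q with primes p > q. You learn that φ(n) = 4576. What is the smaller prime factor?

φ(n) = (p−1)(q−1) = n − (p+q) + 1, so p + q = 4717 − 4576 + 1 = 142.
p and q are the roots of t² − 142t + 4717 = 0.
Discriminant: 142² − 4·4717 = 20164 − 18868 = 1296; √1296 = 36.
q = (142 − 36)/2 = 53, p = (142 + 36)/2 = 89.
Check: 53 · 89 = 4717.

53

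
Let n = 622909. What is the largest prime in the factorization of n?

622909 = 7 · 88987
88987 = 23 · 3869
3869 = 53 · 73
73 is prime.
So 622909 = 7 · 23 · 53 · 73; the largest prime factor is 73.

73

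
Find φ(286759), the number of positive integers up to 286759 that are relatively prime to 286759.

Factor: 286759 = 11 · 131 · 199.
φ(286759) = (11−1) · (131−1) · (199−1) = 10 · 130 · 198 = 257400.

257400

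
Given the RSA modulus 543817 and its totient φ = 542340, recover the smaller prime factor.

691

φ(n) = (p−1)(q−1) = n − (p+q) + 1, so p + q = 543817 − 542340 + 1 = 1478.
p and q are the roots of t² − 1478t + 543817 = 0.
Discriminant: 1478² − 4·543817 = 2184484 − 2175268 = 9216; √9216 = 96.
q = (1478 − 96)/2 = 691, p = (1478 + 96)/2 = 787.
Check: 691 · 787 = 543817.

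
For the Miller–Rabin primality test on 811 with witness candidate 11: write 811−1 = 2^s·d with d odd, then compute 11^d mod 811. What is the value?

1

811 − 1 = 810 = 2^1 · 405, so d = 405.
11^1 ≡ 11 (mod 811)
11^2 ≡ 11^2 = 121 ≡ 121 (mod 811)
11^4 ≡ 121^2 = 14641 ≡ 43 (mod 811)
11^8 ≡ 43^2 = 1849 ≡ 227 (mod 811)
11^16 ≡ 227^2 = 51529 ≡ 436 (mod 811)
11^32 ≡ 436^2 = 190096 ≡ 322 (mod 811)
11^64 ≡ 322^2 = 103684 ≡ 687 (mod 811)
11^128 ≡ 687^2 = 471969 ≡ 778 (mod 811)
11^256 ≡ 778^2 = 605284 ≡ 278 (mod 811)
405 = 256 + 128 + 16 + 4 + 1 in binary powers of 2.
So 11^405 ≡ 278 · 778 · 436 · 43 · 11 ≡ 1 (mod 811).
Since 11^d ≡ 1 (mod 811), base 11 does not prove 811 composite.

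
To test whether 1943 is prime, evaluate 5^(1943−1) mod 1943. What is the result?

1354

5^1 ≡ 5 (mod 1943)
5^2 ≡ 5^2 = 25 ≡ 25 (mod 1943)
5^4 ≡ 25^2 = 625 ≡ 625 (mod 1943)
5^8 ≡ 625^2 = 390625 ≡ 82 (mod 1943)
5^16 ≡ 82^2 = 6724 ≡ 895 (mod 1943)
5^32 ≡ 895^2 = 801025 ≡ 509 (mod 1943)
5^64 ≡ 509^2 = 259081 ≡ 662 (mod 1943)
5^128 ≡ 662^2 = 438244 ≡ 1069 (mod 1943)
5^256 ≡ 1069^2 = 1142761 ≡ 277 (mod 1943)
5^512 ≡ 277^2 = 76729 ≡ 952 (mod 1943)
5^1024 ≡ 952^2 = 906304 ≡ 866 (mod 1943)
1942 = 1024 + 512 + 256 + 128 + 16 + 4 + 2 in binary powers of 2.
So 5^1942 ≡ 866 · 952 · 277 · 1069 · 895 · 625 · 25 ≡ 1354 (mod 1943).
Since 1354 ≠ 1, base 5 is a Fermat witness: 1943 is composite.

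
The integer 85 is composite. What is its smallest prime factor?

85 is odd.
Digit sum 13, not divisible by 3.
Ends in 5: divisible by 5.

5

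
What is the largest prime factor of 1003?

1003 = 17 · 59
59 is prime.
So 1003 = 17 · 59; the largest prime factor is 59.

59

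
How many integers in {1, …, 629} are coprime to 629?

Factor: 629 = 17 · 37.
φ(629) = (17−1) · (37−1) = 16 · 36 = 576.

576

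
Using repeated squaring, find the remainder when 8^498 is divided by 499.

1

8^1 ≡ 8 (mod 499)
8^2 ≡ 8^2 = 64 ≡ 64 (mod 499)
8^4 ≡ 64^2 = 4096 ≡ 104 (mod 499)
8^8 ≡ 104^2 = 10816 ≡ 337 (mod 499)
8^16 ≡ 337^2 = 113569 ≡ 296 (mod 499)
8^32 ≡ 296^2 = 87616 ≡ 291 (mod 499)
8^64 ≡ 291^2 = 84681 ≡ 350 (mod 499)
8^128 ≡ 350^2 = 122500 ≡ 245 (mod 499)
8^256 ≡ 245^2 = 60025 ≡ 145 (mod 499)
498 = 256 + 128 + 64 + 32 + 16 + 2 in binary powers of 2.
So 8^498 ≡ 145 · 245 · 350 · 291 · 296 · 64 ≡ 1 (mod 499).
Since the result is 1, base 8 gives no evidence that 499 is composite.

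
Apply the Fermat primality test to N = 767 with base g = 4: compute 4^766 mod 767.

4^1 ≡ 4 (mod 767)
4^2 ≡ 4^2 = 16 ≡ 16 (mod 767)
4^4 ≡ 16^2 = 256 ≡ 256 (mod 767)
4^8 ≡ 256^2 = 65536 ≡ 341 (mod 767)
4^16 ≡ 341^2 = 116281 ≡ 464 (mod 767)
4^32 ≡ 464^2 = 215296 ≡ 536 (mod 767)
4^64 ≡ 536^2 = 287296 ≡ 438 (mod 767)
4^128 ≡ 438^2 = 191844 ≡ 94 (mod 767)
4^256 ≡ 94^2 = 8836 ≡ 399 (mod 767)
4^512 ≡ 399^2 = 159201 ≡ 432 (mod 767)
766 = 512 + 128 + 64 + 32 + 16 + 8 + 4 + 2 in binary powers of 2.
So 4^766 ≡ 432 · 94 · 438 · 536 · 464 · 341 · 256 · 16 ≡ 35 (mod 767).
Since 35 ≠ 1, base 4 is a Fermat witness: 767 is composite.

35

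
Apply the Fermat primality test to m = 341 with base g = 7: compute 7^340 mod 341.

7^1 ≡ 7 (mod 341)
7^2 ≡ 7^2 = 49 ≡ 49 (mod 341)
7^4 ≡ 49^2 = 2401 ≡ 14 (mod 341)
7^8 ≡ 14^2 = 196 ≡ 196 (mod 341)
7^16 ≡ 196^2 = 38416 ≡ 224 (mod 341)
7^32 ≡ 224^2 = 50176 ≡ 49 (mod 341)
7^64 ≡ 49^2 = 2401 ≡ 14 (mod 341)
7^128 ≡ 14^2 = 196 ≡ 196 (mod 341)
7^256 ≡ 196^2 = 38416 ≡ 224 (mod 341)
340 = 256 + 64 + 16 + 4 in binary powers of 2.
So 7^340 ≡ 224 · 14 · 224 · 14 ≡ 56 (mod 341).
Since 56 ≠ 1, base 7 is a Fermat witness: 341 is composite.

56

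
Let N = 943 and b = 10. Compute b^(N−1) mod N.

469

10^1 ≡ 10 (mod 943)
10^2 ≡ 10^2 = 100 ≡ 100 (mod 943)
10^4 ≡ 100^2 = 10000 ≡ 570 (mod 943)
10^8 ≡ 570^2 = 324900 ≡ 508 (mod 943)
10^16 ≡ 508^2 = 258064 ≡ 625 (mod 943)
10^32 ≡ 625^2 = 390625 ≡ 223 (mod 943)
10^64 ≡ 223^2 = 49729 ≡ 693 (mod 943)
10^128 ≡ 693^2 = 480249 ≡ 262 (mod 943)
10^256 ≡ 262^2 = 68644 ≡ 748 (mod 943)
10^512 ≡ 748^2 = 559504 ≡ 305 (mod 943)
942 = 512 + 256 + 128 + 32 + 8 + 4 + 2 in binary powers of 2.
So 10^942 ≡ 305 · 748 · 262 · 223 · 508 · 570 · 100 ≡ 469 (mod 943).
Since 469 ≠ 1, base 10 is a Fermat witness: 943 is composite.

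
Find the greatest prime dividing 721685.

721685 = 5 · 144337
144337 = 37 · 3901
3901 = 47 · 83
83 is prime.
So 721685 = 5 · 37 · 47 · 83; the largest prime factor is 83.

83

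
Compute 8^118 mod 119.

8^1 ≡ 8 (mod 119)
8^2 ≡ 8^2 = 64 ≡ 64 (mod 119)
8^4 ≡ 64^2 = 4096 ≡ 50 (mod 119)
8^8 ≡ 50^2 = 2500 ≡ 1 (mod 119)
8^16 ≡ 1^2 = 1 ≡ 1 (mod 119)
8^32 ≡ 1^2 = 1 ≡ 1 (mod 119)
8^64 ≡ 1^2 = 1 ≡ 1 (mod 119)
118 = 64 + 32 + 16 + 4 + 2 in binary powers of 2.
So 8^118 ≡ 1 · 1 · 1 · 50 · 64 ≡ 106 (mod 119).
Since 106 ≠ 1, base 8 is a Fermat witness: 119 is composite.

106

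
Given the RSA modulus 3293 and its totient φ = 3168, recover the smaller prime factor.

37

φ(n) = (p−1)(q−1) = n − (p+q) + 1, so p + q = 3293 − 3168 + 1 = 126.
p and q are the roots of t² − 126t + 3293 = 0.
Discriminant: 126² − 4·3293 = 15876 − 13172 = 2704; √2704 = 52.
q = (126 − 52)/2 = 37, p = (126 + 52)/2 = 89.
Check: 37 · 89 = 3293.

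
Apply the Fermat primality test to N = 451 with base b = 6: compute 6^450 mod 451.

155

6^1 ≡ 6 (mod 451)
6^2 ≡ 6^2 = 36 ≡ 36 (mod 451)
6^4 ≡ 36^2 = 1296 ≡ 394 (mod 451)
6^8 ≡ 394^2 = 155236 ≡ 92 (mod 451)
6^16 ≡ 92^2 = 8464 ≡ 346 (mod 451)
6^32 ≡ 346^2 = 119716 ≡ 201 (mod 451)
6^64 ≡ 201^2 = 40401 ≡ 262 (mod 451)
6^128 ≡ 262^2 = 68644 ≡ 92 (mod 451)
6^256 ≡ 92^2 = 8464 ≡ 346 (mod 451)
450 = 256 + 128 + 64 + 2 in binary powers of 2.
So 6^450 ≡ 346 · 92 · 262 · 36 ≡ 155 (mod 451).
Since 155 ≠ 1, base 6 is a Fermat witness: 451 is composite.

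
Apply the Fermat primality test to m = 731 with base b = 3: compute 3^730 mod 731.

3^1 ≡ 3 (mod 731)
3^2 ≡ 3^2 = 9 ≡ 9 (mod 731)
3^4 ≡ 9^2 = 81 ≡ 81 (mod 731)
3^8 ≡ 81^2 = 6561 ≡ 713 (mod 731)
3^16 ≡ 713^2 = 508369 ≡ 324 (mod 731)
3^32 ≡ 324^2 = 104976 ≡ 443 (mod 731)
3^64 ≡ 443^2 = 196249 ≡ 341 (mod 731)
3^128 ≡ 341^2 = 116281 ≡ 52 (mod 731)
3^256 ≡ 52^2 = 2704 ≡ 511 (mod 731)
3^512 ≡ 511^2 = 261121 ≡ 154 (mod 731)
730 = 512 + 128 + 64 + 16 + 8 + 2 in binary powers of 2.
So 3^730 ≡ 154 · 52 · 341 · 324 · 713 · 9 ≡ 195 (mod 731).
Since 195 ≠ 1, base 3 is a Fermat witness: 731 is composite.

195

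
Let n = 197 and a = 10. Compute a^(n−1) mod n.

1

10^1 ≡ 10 (mod 197)
10^2 ≡ 10^2 = 100 ≡ 100 (mod 197)
10^4 ≡ 100^2 = 10000 ≡ 150 (mod 197)
10^8 ≡ 150^2 = 22500 ≡ 42 (mod 197)
10^16 ≡ 42^2 = 1764 ≡ 188 (mod 197)
10^32 ≡ 188^2 = 35344 ≡ 81 (mod 197)
10^64 ≡ 81^2 = 6561 ≡ 60 (mod 197)
10^128 ≡ 60^2 = 3600 ≡ 54 (mod 197)
196 = 128 + 64 + 4 in binary powers of 2.
So 10^196 ≡ 54 · 60 · 150 ≡ 1 (mod 197).
Since the result is 1, base 10 gives no evidence that 197 is composite.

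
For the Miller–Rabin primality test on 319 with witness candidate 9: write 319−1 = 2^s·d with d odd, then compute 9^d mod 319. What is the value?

319 − 1 = 318 = 2^1 · 159, so d = 159.
9^1 ≡ 9 (mod 319)
9^2 ≡ 9^2 = 81 ≡ 81 (mod 319)
9^4 ≡ 81^2 = 6561 ≡ 181 (mod 319)
9^8 ≡ 181^2 = 32761 ≡ 223 (mod 319)
9^16 ≡ 223^2 = 49729 ≡ 284 (mod 319)
9^32 ≡ 284^2 = 80656 ≡ 268 (mod 319)
9^64 ≡ 268^2 = 71824 ≡ 49 (mod 319)
9^128 ≡ 49^2 = 2401 ≡ 168 (mod 319)
159 = 128 + 16 + 8 + 4 + 2 + 1 in binary powers of 2.
So 9^159 ≡ 168 · 284 · 223 · 181 · 81 · 9 ≡ 5 (mod 319).
Squaring chain: 5; never reaches −1, so base 9 is a Miller–Rabin witness that 319 is composite.

5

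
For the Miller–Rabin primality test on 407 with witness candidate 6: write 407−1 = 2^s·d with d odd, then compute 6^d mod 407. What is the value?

216

407 − 1 = 406 = 2^1 · 203, so d = 203.
6^1 ≡ 6 (mod 407)
6^2 ≡ 6^2 = 36 ≡ 36 (mod 407)
6^4 ≡ 36^2 = 1296 ≡ 75 (mod 407)
6^8 ≡ 75^2 = 5625 ≡ 334 (mod 407)
6^16 ≡ 334^2 = 111556 ≡ 38 (mod 407)
6^32 ≡ 38^2 = 1444 ≡ 223 (mod 407)
6^64 ≡ 223^2 = 49729 ≡ 75 (mod 407)
6^128 ≡ 75^2 = 5625 ≡ 334 (mod 407)
203 = 128 + 64 + 8 + 2 + 1 in binary powers of 2.
So 6^203 ≡ 334 · 75 · 334 · 36 · 6 ≡ 216 (mod 407).
Squaring chain: 216; never reaches −1, so base 6 is a Miller–Rabin witness that 407 is composite.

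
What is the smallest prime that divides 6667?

6667 is odd.
Digit sum 25, not divisible by 3.
Ends in 7: not divisible by 5.
7: 6667 = 7·952 + 3
11: 6667 = 11·606 + 1
13: 6667 = 13·512 + 11
17: 6667 = 17·392 + 3
19: 6667 = 19·350 + 17
23: 6667 = 23·289 + 20
29: 6667 = 29·229 + 26
31: 6667 = 31·215 + 2
37: 6667 = 37·180 + 7
41: 6667 = 41·162 + 25
43: 6667 = 43·155 + 2
47: 6667 = 47·141 + 40
53: 6667 = 53·125 + 42
59: 6667 = 59·113

59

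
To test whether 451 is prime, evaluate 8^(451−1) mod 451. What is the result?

122

8^1 ≡ 8 (mod 451)
8^2 ≡ 8^2 = 64 ≡ 64 (mod 451)
8^4 ≡ 64^2 = 4096 ≡ 37 (mod 451)
8^8 ≡ 37^2 = 1369 ≡ 16 (mod 451)
8^16 ≡ 16^2 = 256 ≡ 256 (mod 451)
8^32 ≡ 256^2 = 65536 ≡ 141 (mod 451)
8^64 ≡ 141^2 = 19881 ≡ 37 (mod 451)
8^128 ≡ 37^2 = 1369 ≡ 16 (mod 451)
8^256 ≡ 16^2 = 256 ≡ 256 (mod 451)
450 = 256 + 128 + 64 + 2 in binary powers of 2.
So 8^450 ≡ 256 · 16 · 37 · 64 ≡ 122 (mod 451).
Since 122 ≠ 1, base 8 is a Fermat witness: 451 is composite.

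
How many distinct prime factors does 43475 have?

43475 = 5^2 · 1739
1739 = 37 · 47
43475 = 5^2 · 37 · 47, which has 3 distinct prime factors.

3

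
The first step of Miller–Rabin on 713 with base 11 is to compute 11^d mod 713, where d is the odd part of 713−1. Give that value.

172

713 − 1 = 712 = 2^3 · 89, so d = 89.
11^1 ≡ 11 (mod 713)
11^2 ≡ 11^2 = 121 ≡ 121 (mod 713)
11^4 ≡ 121^2 = 14641 ≡ 381 (mod 713)
11^8 ≡ 381^2 = 145161 ≡ 422 (mod 713)
11^16 ≡ 422^2 = 178084 ≡ 547 (mod 713)
11^32 ≡ 547^2 = 299209 ≡ 462 (mod 713)
11^64 ≡ 462^2 = 213444 ≡ 257 (mod 713)
89 = 64 + 16 + 8 + 1 in binary powers of 2.
So 11^89 ≡ 257 · 547 · 422 · 11 ≡ 172 (mod 713).
Squaring chain: 172 → 351 → 565; never reaches −1, so base 11 is a Miller–Rabin witness that 713 is composite.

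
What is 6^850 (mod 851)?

147

6^1 ≡ 6 (mod 851)
6^2 ≡ 6^2 = 36 ≡ 36 (mod 851)
6^4 ≡ 36^2 = 1296 ≡ 445 (mod 851)
6^8 ≡ 445^2 = 198025 ≡ 593 (mod 851)
6^16 ≡ 593^2 = 351649 ≡ 186 (mod 851)
6^32 ≡ 186^2 = 34596 ≡ 556 (mod 851)
6^64 ≡ 556^2 = 309136 ≡ 223 (mod 851)
6^128 ≡ 223^2 = 49729 ≡ 371 (mod 851)
6^256 ≡ 371^2 = 137641 ≡ 630 (mod 851)
6^512 ≡ 630^2 = 396900 ≡ 334 (mod 851)
850 = 512 + 256 + 64 + 16 + 2 in binary powers of 2.
So 6^850 ≡ 334 · 630 · 223 · 186 · 36 ≡ 147 (mod 851).
Since 147 ≠ 1, base 6 is a Fermat witness: 851 is composite.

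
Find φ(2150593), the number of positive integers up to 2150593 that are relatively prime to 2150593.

2098800

Factor: 2150593 = 101 · 107 · 199.
φ(2150593) = (101−1) · (107−1) · (199−1) = 100 · 106 · 198 = 2098800.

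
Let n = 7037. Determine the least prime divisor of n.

31

7037 is odd.
Digit sum 17, not divisible by 3.
Ends in 7: not divisible by 5.
7: 7037 = 7·1005 + 2
11: 7037 = 11·639 + 8
13: 7037 = 13·541 + 4
17: 7037 = 17·413 + 16
19: 7037 = 19·370 + 7
23: 7037 = 23·305 + 22
29: 7037 = 29·242 + 19
31: 7037 = 31·227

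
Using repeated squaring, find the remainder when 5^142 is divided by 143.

5^1 ≡ 5 (mod 143)
5^2 ≡ 5^2 = 25 ≡ 25 (mod 143)
5^4 ≡ 25^2 = 625 ≡ 53 (mod 143)
5^8 ≡ 53^2 = 2809 ≡ 92 (mod 143)
5^16 ≡ 92^2 = 8464 ≡ 27 (mod 143)
5^32 ≡ 27^2 = 729 ≡ 14 (mod 143)
5^64 ≡ 14^2 = 196 ≡ 53 (mod 143)
5^128 ≡ 53^2 = 2809 ≡ 92 (mod 143)
142 = 128 + 8 + 4 + 2 in binary powers of 2.
So 5^142 ≡ 92 · 92 · 53 · 25 ≡ 25 (mod 143).
Since 25 ≠ 1, base 5 is a Fermat witness: 143 is composite.

25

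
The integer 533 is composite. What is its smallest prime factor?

533 is odd.
Digit sum 11, not divisible by 3.
Ends in 3: not divisible by 5.
7: 533 = 7·76 + 1
11: 533 = 11·48 + 5
13: 533 = 13·41

13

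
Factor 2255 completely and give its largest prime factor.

41

2255 = 5 · 451
451 = 11 · 41
41 is prime.
So 2255 = 5 · 11 · 41; the largest prime factor is 41.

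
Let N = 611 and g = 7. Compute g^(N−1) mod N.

17

7^1 ≡ 7 (mod 611)
7^2 ≡ 7^2 = 49 ≡ 49 (mod 611)
7^4 ≡ 49^2 = 2401 ≡ 568 (mod 611)
7^8 ≡ 568^2 = 322624 ≡ 16 (mod 611)
7^16 ≡ 16^2 = 256 ≡ 256 (mod 611)
7^32 ≡ 256^2 = 65536 ≡ 159 (mod 611)
7^64 ≡ 159^2 = 25281 ≡ 230 (mod 611)
7^128 ≡ 230^2 = 52900 ≡ 354 (mod 611)
7^256 ≡ 354^2 = 125316 ≡ 61 (mod 611)
7^512 ≡ 61^2 = 3721 ≡ 55 (mod 611)
610 = 512 + 64 + 32 + 2 in binary powers of 2.
So 7^610 ≡ 55 · 230 · 159 · 49 ≡ 17 (mod 611).
Since 17 ≠ 1, base 7 is a Fermat witness: 611 is composite.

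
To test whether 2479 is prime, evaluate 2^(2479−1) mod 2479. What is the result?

2^1 ≡ 2 (mod 2479)
2^2 ≡ 2^2 = 4 ≡ 4 (mod 2479)
2^4 ≡ 4^2 = 16 ≡ 16 (mod 2479)
2^8 ≡ 16^2 = 256 ≡ 256 (mod 2479)
2^16 ≡ 256^2 = 65536 ≡ 1082 (mod 2479)
2^32 ≡ 1082^2 = 1170724 ≡ 636 (mod 2479)
2^64 ≡ 636^2 = 404496 ≡ 419 (mod 2479)
2^128 ≡ 419^2 = 175561 ≡ 2031 (mod 2479)
2^256 ≡ 2031^2 = 4124961 ≡ 2384 (mod 2479)
2^512 ≡ 2384^2 = 5683456 ≡ 1588 (mod 2479)
2^1024 ≡ 1588^2 = 2521744 ≡ 601 (mod 2479)
2^2048 ≡ 601^2 = 361201 ≡ 1746 (mod 2479)
2478 = 2048 + 256 + 128 + 32 + 8 + 4 + 2 in binary powers of 2.
So 2^2478 ≡ 1746 · 2384 · 2031 · 636 · 256 · 16 · 4 ≡ 1935 (mod 2479).
Since 1935 ≠ 1, base 2 is a Fermat witness: 2479 is composite.

1935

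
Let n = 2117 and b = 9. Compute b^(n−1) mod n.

9^1 ≡ 9 (mod 2117)
9^2 ≡ 9^2 = 81 ≡ 81 (mod 2117)
9^4 ≡ 81^2 = 6561 ≡ 210 (mod 2117)
9^8 ≡ 210^2 = 44100 ≡ 1760 (mod 2117)
9^16 ≡ 1760^2 = 3097600 ≡ 429 (mod 2117)
9^32 ≡ 429^2 = 184041 ≡ 1979 (mod 2117)
9^64 ≡ 1979^2 = 3916441 ≡ 2108 (mod 2117)
9^128 ≡ 2108^2 = 4443664 ≡ 81 (mod 2117)
9^256 ≡ 81^2 = 6561 ≡ 210 (mod 2117)
9^512 ≡ 210^2 = 44100 ≡ 1760 (mod 2117)
9^1024 ≡ 1760^2 = 3097600 ≡ 429 (mod 2117)
9^2048 ≡ 429^2 = 184041 ≡ 1979 (mod 2117)
2116 = 2048 + 64 + 4 in binary powers of 2.
So 9^2116 ≡ 1979 · 2108 · 210 ≡ 429 (mod 2117).
Since 429 ≠ 1, base 9 is a Fermat witness: 2117 is composite.

429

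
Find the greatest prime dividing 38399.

47

38399 = 19 · 2021
2021 = 43 · 47
47 is prime.
So 38399 = 19 · 43 · 47; the largest prime factor is 47.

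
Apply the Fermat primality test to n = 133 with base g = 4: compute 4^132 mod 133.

106

4^1 ≡ 4 (mod 133)
4^2 ≡ 4^2 = 16 ≡ 16 (mod 133)
4^4 ≡ 16^2 = 256 ≡ 123 (mod 133)
4^8 ≡ 123^2 = 15129 ≡ 100 (mod 133)
4^16 ≡ 100^2 = 10000 ≡ 25 (mod 133)
4^32 ≡ 25^2 = 625 ≡ 93 (mod 133)
4^64 ≡ 93^2 = 8649 ≡ 4 (mod 133)
4^128 ≡ 4^2 = 16 ≡ 16 (mod 133)
132 = 128 + 4 in binary powers of 2.
So 4^132 ≡ 16 · 123 ≡ 106 (mod 133).
Since 106 ≠ 1, base 4 is a Fermat witness: 133 is composite.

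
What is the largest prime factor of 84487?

97

84487 = 13 · 6499
6499 = 67 · 97
97 is prime.
So 84487 = 13 · 67 · 97; the largest prime factor is 97.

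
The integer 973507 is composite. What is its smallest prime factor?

973507 is odd.
Digit sum 31, not divisible by 3.
Ends in 7: not divisible by 5.
7: 973507 = 7·139072 + 3
11: 973507 = 11·88500 + 7
13: 973507 = 13·74885 + 2
17: 973507 = 17·57265 + 2
19: 973507 = 19·51237 + 4
23: 973507 = 23·42326 + 9
29: 973507 = 29·33569 + 6
31: 973507 = 31·31403 + 14
37: 973507 = 37·26311

37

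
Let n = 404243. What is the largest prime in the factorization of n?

79

404243 = 7 · 57749
57749 = 17 · 3397
3397 = 43 · 79
79 is prime.
So 404243 = 7 · 17 · 43 · 79; the largest prime factor is 79.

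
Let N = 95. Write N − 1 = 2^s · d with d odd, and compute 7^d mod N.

95 − 1 = 94 = 2^1 · 47, so d = 47.
7^1 ≡ 7 (mod 95)
7^2 ≡ 7^2 = 49 ≡ 49 (mod 95)
7^4 ≡ 49^2 = 2401 ≡ 26 (mod 95)
7^8 ≡ 26^2 = 676 ≡ 11 (mod 95)
7^16 ≡ 11^2 = 121 ≡ 26 (mod 95)
7^32 ≡ 26^2 = 676 ≡ 11 (mod 95)
47 = 32 + 8 + 4 + 2 + 1 in binary powers of 2.
So 7^47 ≡ 11 · 11 · 26 · 49 · 7 ≡ 68 (mod 95).
Squaring chain: 68; never reaches −1, so base 7 is a Miller–Rabin witness that 95 is composite.

68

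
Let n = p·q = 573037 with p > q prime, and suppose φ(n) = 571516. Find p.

φ(n) = (p−1)(q−1) = n − (p+q) + 1, so p + q = 573037 − 571516 + 1 = 1522.
p and q are the roots of t² − 1522t + 573037 = 0.
Discriminant: 1522² − 4·573037 = 2316484 − 2292148 = 24336; √24336 = 156.
q = (1522 − 156)/2 = 683, p = (1522 + 156)/2 = 839.
Check: 683 · 839 = 573037.

839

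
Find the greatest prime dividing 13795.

13795 = 5 · 2759
2759 = 31 · 89
89 is prime.
So 13795 = 5 · 31 · 89; the largest prime factor is 89.

89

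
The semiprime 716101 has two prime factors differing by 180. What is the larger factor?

Since p = q + 180, we have 716101 = q(q + 180), so q² + 180q − 716101 = 0.
Discriminant: 180² + 4·716101 = 32400 + 2864404 = 2896804; √2896804 = 1702.
q = (−180 + 1702)/2 = 761, and p = q + 180 = 941.
Check: 761 · 941 = 716101.

941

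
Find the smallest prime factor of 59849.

59849 is odd.
Digit sum 35, not divisible by 3.
Ends in 9: not divisible by 5.
7: 59849 = 7·8549 + 6
11: 59849 = 11·5440 + 9
13: 59849 = 13·4603 + 10
17: 59849 = 17·3520 + 9
19: 59849 = 19·3149 + 18
23: 59849 = 23·2602 + 3
29: 59849 = 29·2063 + 22
31: 59849 = 31·1930 + 19
37: 59849 = 37·1617 + 20
41: 59849 = 41·1459 + 30
43: 59849 = 43·1391 + 36
47: 59849 = 47·1273 + 18
53: 59849 = 53·1129 + 12
59: 59849 = 59·1014 + 23
61: 59849 = 61·981 + 8
67: 59849 = 67·893 + 18
71: 59849 = 71·842 + 67
73: 59849 = 73·819 + 62
79: 59849 = 79·757 + 46
83: 59849 = 83·721 + 6
89: 59849 = 89·672 + 41
97: 59849 = 97·617

97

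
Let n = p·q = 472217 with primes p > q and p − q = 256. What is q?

571

Since p = q + 256, we have 472217 = q(q + 256), so q² + 256q − 472217 = 0.
Discriminant: 256² + 4·472217 = 65536 + 1888868 = 1954404; √1954404 = 1398.
q = (−256 + 1398)/2 = 571, and p = q + 256 = 827.
Check: 571 · 827 = 472217.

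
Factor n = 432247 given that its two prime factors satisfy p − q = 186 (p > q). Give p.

757

Since p = q + 186, we have 432247 = q(q + 186), so q² + 186q − 432247 = 0.
Discriminant: 186² + 4·432247 = 34596 + 1728988 = 1763584; √1763584 = 1328.
q = (−186 + 1328)/2 = 571, and p = q + 186 = 757.
Check: 571 · 757 = 432247.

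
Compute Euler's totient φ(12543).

Factor: 12543 = 3 · 37 · 113.
φ(12543) = (3−1) · (37−1) · (113−1) = 2 · 36 · 112 = 8064.

8064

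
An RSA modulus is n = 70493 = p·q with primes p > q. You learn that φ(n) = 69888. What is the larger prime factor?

449

φ(n) = (p−1)(q−1) = n − (p+q) + 1, so p + q = 70493 − 69888 + 1 = 606.
p and q are the roots of t² − 606t + 70493 = 0.
Discriminant: 606² − 4·70493 = 367236 − 281972 = 85264; √85264 = 292.
q = (606 − 292)/2 = 157, p = (606 + 292)/2 = 449.
Check: 157 · 449 = 70493.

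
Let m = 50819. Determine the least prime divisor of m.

50819 is odd.
Digit sum 23, not divisible by 3.
Ends in 9: not divisible by 5.
7: 50819 = 7·7259 + 6
11: 50819 = 11·4619 + 10
13: 50819 = 13·3909 + 2
17: 50819 = 17·2989 + 6
19: 50819 = 19·2674 + 13
23: 50819 = 23·2209 + 12
29: 50819 = 29·1752 + 11
31: 50819 = 31·1639 + 10
37: 50819 = 37·1373 + 18
41: 50819 = 41·1239 + 20
43: 50819 = 43·1181 + 36
47: 50819 = 47·1081 + 12
53: 50819 = 53·958 + 45
59: 50819 = 59·861 + 20
61: 50819 = 61·833 + 6
67: 50819 = 67·758 + 33
71: 50819 = 71·715 + 54
73: 50819 = 73·696 + 11
79: 50819 = 79·643 + 22
83: 50819 = 83·612 + 23
89: 50819 = 89·571

89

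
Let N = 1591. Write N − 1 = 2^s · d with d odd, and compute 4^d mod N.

471

1591 − 1 = 1590 = 2^1 · 795, so d = 795.
4^1 ≡ 4 (mod 1591)
4^2 ≡ 4^2 = 16 ≡ 16 (mod 1591)
4^4 ≡ 16^2 = 256 ≡ 256 (mod 1591)
4^8 ≡ 256^2 = 65536 ≡ 305 (mod 1591)
4^16 ≡ 305^2 = 93025 ≡ 747 (mod 1591)
4^32 ≡ 747^2 = 558009 ≡ 1159 (mod 1591)
4^64 ≡ 1159^2 = 1343281 ≡ 477 (mod 1591)
4^128 ≡ 477^2 = 227529 ≡ 16 (mod 1591)
4^256 ≡ 16^2 = 256 ≡ 256 (mod 1591)
4^512 ≡ 256^2 = 65536 ≡ 305 (mod 1591)
795 = 512 + 256 + 16 + 8 + 2 + 1 in binary powers of 2.
So 4^795 ≡ 305 · 256 · 747 · 305 · 16 · 4 ≡ 471 (mod 1591).
Squaring chain: 471; never reaches −1, so base 4 is a Miller–Rabin witness that 1591 is composite.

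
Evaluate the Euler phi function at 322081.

307632

Factor: 322081 = 53 · 59 · 103.
φ(322081) = (53−1) · (59−1) · (103−1) = 52 · 58 · 102 = 307632.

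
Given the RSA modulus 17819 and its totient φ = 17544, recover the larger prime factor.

φ(n) = (p−1)(q−1) = n − (p+q) + 1, so p + q = 17819 − 17544 + 1 = 276.
p and q are the roots of t² − 276t + 17819 = 0.
Discriminant: 276² − 4·17819 = 76176 − 71276 = 4900; √4900 = 70.
q = (276 − 70)/2 = 103, p = (276 + 70)/2 = 173.
Check: 103 · 173 = 17819.

173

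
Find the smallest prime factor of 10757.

31

10757 is odd.
Digit sum 20, not divisible by 3.
Ends in 7: not divisible by 5.
7: 10757 = 7·1536 + 5
11: 10757 = 11·977 + 10
13: 10757 = 13·827 + 6
17: 10757 = 17·632 + 13
19: 10757 = 19·566 + 3
23: 10757 = 23·467 + 16
29: 10757 = 29·370 + 27
31: 10757 = 31·347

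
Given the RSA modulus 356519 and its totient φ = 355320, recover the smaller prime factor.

541

φ(n) = (p−1)(q−1) = n − (p+q) + 1, so p + q = 356519 − 355320 + 1 = 1200.
p and q are the roots of t² − 1200t + 356519 = 0.
Discriminant: 1200² − 4·356519 = 1440000 − 1426076 = 13924; √13924 = 118.
q = (1200 − 118)/2 = 541, p = (1200 + 118)/2 = 659.
Check: 541 · 659 = 356519.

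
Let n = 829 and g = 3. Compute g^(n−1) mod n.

3^1 ≡ 3 (mod 829)
3^2 ≡ 3^2 = 9 ≡ 9 (mod 829)
3^4 ≡ 9^2 = 81 ≡ 81 (mod 829)
3^8 ≡ 81^2 = 6561 ≡ 758 (mod 829)
3^16 ≡ 758^2 = 574564 ≡ 67 (mod 829)
3^32 ≡ 67^2 = 4489 ≡ 344 (mod 829)
3^64 ≡ 344^2 = 118336 ≡ 618 (mod 829)
3^128 ≡ 618^2 = 381924 ≡ 584 (mod 829)
3^256 ≡ 584^2 = 341056 ≡ 337 (mod 829)
3^512 ≡ 337^2 = 113569 ≡ 825 (mod 829)
828 = 512 + 256 + 32 + 16 + 8 + 4 in binary powers of 2.
So 3^828 ≡ 825 · 337 · 344 · 67 · 758 · 81 ≡ 1 (mod 829).
Since the result is 1, base 3 gives no evidence that 829 is composite.

1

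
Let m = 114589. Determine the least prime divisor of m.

114589 is odd.
Digit sum 28, not divisible by 3.
Ends in 9: not divisible by 5.
7: 114589 = 7·16369 + 6
11: 114589 = 11·10417 + 2
13: 114589 = 13·8814 + 7
17: 114589 = 17·6740 + 9
19: 114589 = 19·6031

19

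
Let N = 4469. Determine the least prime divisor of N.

41

4469 is odd.
Digit sum 23, not divisible by 3.
Ends in 9: not divisible by 5.
7: 4469 = 7·638 + 3
11: 4469 = 11·406 + 3
13: 4469 = 13·343 + 10
17: 4469 = 17·262 + 15
19: 4469 = 19·235 + 4
23: 4469 = 23·194 + 7
29: 4469 = 29·154 + 3
31: 4469 = 31·144 + 5
37: 4469 = 37·120 + 29
41: 4469 = 41·109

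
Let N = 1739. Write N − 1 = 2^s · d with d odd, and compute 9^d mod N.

1070

1739 − 1 = 1738 = 2^1 · 869, so d = 869.
9^1 ≡ 9 (mod 1739)
9^2 ≡ 9^2 = 81 ≡ 81 (mod 1739)
9^4 ≡ 81^2 = 6561 ≡ 1344 (mod 1739)
9^8 ≡ 1344^2 = 1806336 ≡ 1254 (mod 1739)
9^16 ≡ 1254^2 = 1572516 ≡ 460 (mod 1739)
9^32 ≡ 460^2 = 211600 ≡ 1181 (mod 1739)
9^64 ≡ 1181^2 = 1394761 ≡ 83 (mod 1739)
9^128 ≡ 83^2 = 6889 ≡ 1672 (mod 1739)
9^256 ≡ 1672^2 = 2795584 ≡ 1011 (mod 1739)
9^512 ≡ 1011^2 = 1022121 ≡ 1328 (mod 1739)
869 = 512 + 256 + 64 + 32 + 4 + 1 in binary powers of 2.
So 9^869 ≡ 1328 · 1011 · 83 · 1181 · 1344 · 9 ≡ 1070 (mod 1739).
Squaring chain: 1070; never reaches −1, so base 9 is a Miller–Rabin witness that 1739 is composite.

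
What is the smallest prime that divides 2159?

2159 is odd.
Digit sum 17, not divisible by 3.
Ends in 9: not divisible by 5.
7: 2159 = 7·308 + 3
11: 2159 = 11·196 + 3
13: 2159 = 13·166 + 1
17: 2159 = 17·127

17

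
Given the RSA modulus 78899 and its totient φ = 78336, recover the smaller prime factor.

257

φ(n) = (p−1)(q−1) = n − (p+q) + 1, so p + q = 78899 − 78336 + 1 = 564.
p and q are the roots of t² − 564t + 78899 = 0.
Discriminant: 564² − 4·78899 = 318096 − 315596 = 2500; √2500 = 50.
q = (564 − 50)/2 = 257, p = (564 + 50)/2 = 307.
Check: 257 · 307 = 78899.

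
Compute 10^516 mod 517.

397

10^1 ≡ 10 (mod 517)
10^2 ≡ 10^2 = 100 ≡ 100 (mod 517)
10^4 ≡ 100^2 = 10000 ≡ 177 (mod 517)
10^8 ≡ 177^2 = 31329 ≡ 309 (mod 517)
10^16 ≡ 309^2 = 95481 ≡ 353 (mod 517)
10^32 ≡ 353^2 = 124609 ≡ 12 (mod 517)
10^64 ≡ 12^2 = 144 ≡ 144 (mod 517)
10^128 ≡ 144^2 = 20736 ≡ 56 (mod 517)
10^256 ≡ 56^2 = 3136 ≡ 34 (mod 517)
10^512 ≡ 34^2 = 1156 ≡ 122 (mod 517)
516 = 512 + 4 in binary powers of 2.
So 10^516 ≡ 122 · 177 ≡ 397 (mod 517).
Since 397 ≠ 1, base 10 is a Fermat witness: 517 is composite.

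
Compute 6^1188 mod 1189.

6^1 ≡ 6 (mod 1189)
6^2 ≡ 6^2 = 36 ≡ 36 (mod 1189)
6^4 ≡ 36^2 = 1296 ≡ 107 (mod 1189)
6^8 ≡ 107^2 = 11449 ≡ 748 (mod 1189)
6^16 ≡ 748^2 = 559504 ≡ 674 (mod 1189)
6^32 ≡ 674^2 = 454276 ≡ 78 (mod 1189)
6^64 ≡ 78^2 = 6084 ≡ 139 (mod 1189)
6^128 ≡ 139^2 = 19321 ≡ 297 (mod 1189)
6^256 ≡ 297^2 = 88209 ≡ 223 (mod 1189)
6^512 ≡ 223^2 = 49729 ≡ 980 (mod 1189)
6^1024 ≡ 980^2 = 960400 ≡ 877 (mod 1189)
1188 = 1024 + 128 + 32 + 4 in binary powers of 2.
So 6^1188 ≡ 877 · 297 · 78 · 107 ≡ 605 (mod 1189).
Since 605 ≠ 1, base 6 is a Fermat witness: 1189 is composite.

605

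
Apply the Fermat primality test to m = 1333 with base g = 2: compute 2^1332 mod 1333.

4

2^1 ≡ 2 (mod 1333)
2^2 ≡ 2^2 = 4 ≡ 4 (mod 1333)
2^4 ≡ 4^2 = 16 ≡ 16 (mod 1333)
2^8 ≡ 16^2 = 256 ≡ 256 (mod 1333)
2^16 ≡ 256^2 = 65536 ≡ 219 (mod 1333)
2^32 ≡ 219^2 = 47961 ≡ 1306 (mod 1333)
2^64 ≡ 1306^2 = 1705636 ≡ 729 (mod 1333)
2^128 ≡ 729^2 = 531441 ≡ 907 (mod 1333)
2^256 ≡ 907^2 = 822649 ≡ 188 (mod 1333)
2^512 ≡ 188^2 = 35344 ≡ 686 (mod 1333)
2^1024 ≡ 686^2 = 470596 ≡ 47 (mod 1333)
1332 = 1024 + 256 + 32 + 16 + 4 in binary powers of 2.
So 2^1332 ≡ 47 · 188 · 1306 · 219 · 16 ≡ 4 (mod 1333).
Since 4 ≠ 1, base 2 is a Fermat witness: 1333 is composite.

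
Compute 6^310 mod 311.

1

6^1 ≡ 6 (mod 311)
6^2 ≡ 6^2 = 36 ≡ 36 (mod 311)
6^4 ≡ 36^2 = 1296 ≡ 52 (mod 311)
6^8 ≡ 52^2 = 2704 ≡ 216 (mod 311)
6^16 ≡ 216^2 = 46656 ≡ 6 (mod 311)
6^32 ≡ 6^2 = 36 ≡ 36 (mod 311)
6^64 ≡ 36^2 = 1296 ≡ 52 (mod 311)
6^128 ≡ 52^2 = 2704 ≡ 216 (mod 311)
6^256 ≡ 216^2 = 46656 ≡ 6 (mod 311)
310 = 256 + 32 + 16 + 4 + 2 in binary powers of 2.
So 6^310 ≡ 6 · 36 · 6 · 52 · 36 ≡ 1 (mod 311).
Since the result is 1, base 6 gives no evidence that 311 is composite.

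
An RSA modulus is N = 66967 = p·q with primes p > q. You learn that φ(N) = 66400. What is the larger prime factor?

φ(n) = (p−1)(q−1) = n − (p+q) + 1, so p + q = 66967 − 66400 + 1 = 568.
p and q are the roots of t² − 568t + 66967 = 0.
Discriminant: 568² − 4·66967 = 322624 − 267868 = 54756; √54756 = 234.
q = (568 − 234)/2 = 167, p = (568 + 234)/2 = 401.
Check: 167 · 401 = 66967.

401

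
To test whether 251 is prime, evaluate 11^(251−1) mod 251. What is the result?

1

11^1 ≡ 11 (mod 251)
11^2 ≡ 11^2 = 121 ≡ 121 (mod 251)
11^4 ≡ 121^2 = 14641 ≡ 83 (mod 251)
11^8 ≡ 83^2 = 6889 ≡ 112 (mod 251)
11^16 ≡ 112^2 = 12544 ≡ 245 (mod 251)
11^32 ≡ 245^2 = 60025 ≡ 36 (mod 251)
11^64 ≡ 36^2 = 1296 ≡ 41 (mod 251)
11^128 ≡ 41^2 = 1681 ≡ 175 (mod 251)
250 = 128 + 64 + 32 + 16 + 8 + 2 in binary powers of 2.
So 11^250 ≡ 175 · 41 · 36 · 245 · 112 · 121 ≡ 1 (mod 251).
Since the result is 1, base 11 gives no evidence that 251 is composite.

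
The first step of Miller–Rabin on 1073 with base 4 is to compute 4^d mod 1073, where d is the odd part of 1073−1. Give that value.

817

1073 − 1 = 1072 = 2^4 · 67, so d = 67.
4^1 ≡ 4 (mod 1073)
4^2 ≡ 4^2 = 16 ≡ 16 (mod 1073)
4^4 ≡ 16^2 = 256 ≡ 256 (mod 1073)
4^8 ≡ 256^2 = 65536 ≡ 83 (mod 1073)
4^16 ≡ 83^2 = 6889 ≡ 451 (mod 1073)
4^32 ≡ 451^2 = 203401 ≡ 604 (mod 1073)
4^64 ≡ 604^2 = 364816 ≡ 1069 (mod 1073)
67 = 64 + 2 + 1 in binary powers of 2.
So 4^67 ≡ 1069 · 16 · 4 ≡ 817 (mod 1073).
Squaring chain: 817 → 83 → 451 → 604; never reaches −1, so base 4 is a Miller–Rabin witness that 1073 is composite.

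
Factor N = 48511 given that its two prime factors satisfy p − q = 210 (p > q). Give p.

349

Since p = q + 210, we have 48511 = q(q + 210), so q² + 210q − 48511 = 0.
Discriminant: 210² + 4·48511 = 44100 + 194044 = 238144; √238144 = 488.
q = (−210 + 488)/2 = 139, and p = q + 210 = 349.
Check: 139 · 349 = 48511.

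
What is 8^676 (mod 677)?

1

8^1 ≡ 8 (mod 677)
8^2 ≡ 8^2 = 64 ≡ 64 (mod 677)
8^4 ≡ 64^2 = 4096 ≡ 34 (mod 677)
8^8 ≡ 34^2 = 1156 ≡ 479 (mod 677)
8^16 ≡ 479^2 = 229441 ≡ 615 (mod 677)
8^32 ≡ 615^2 = 378225 ≡ 459 (mod 677)
8^64 ≡ 459^2 = 210681 ≡ 134 (mod 677)
8^128 ≡ 134^2 = 17956 ≡ 354 (mod 677)
8^256 ≡ 354^2 = 125316 ≡ 71 (mod 677)
8^512 ≡ 71^2 = 5041 ≡ 302 (mod 677)
676 = 512 + 128 + 32 + 4 in binary powers of 2.
So 8^676 ≡ 302 · 354 · 459 · 34 ≡ 1 (mod 677).
Since the result is 1, base 8 gives no evidence that 677 is composite.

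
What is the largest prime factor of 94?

47

94 = 2 · 47
47 is prime.
So 94 = 2 · 47; the largest prime factor is 47.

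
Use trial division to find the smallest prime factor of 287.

287 is odd.
Digit sum 17, not divisible by 3.
Ends in 7: not divisible by 5.
7: 287 = 7·41

7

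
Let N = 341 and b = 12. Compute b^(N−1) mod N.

12^1 ≡ 12 (mod 341)
12^2 ≡ 12^2 = 144 ≡ 144 (mod 341)
12^4 ≡ 144^2 = 20736 ≡ 276 (mod 341)
12^8 ≡ 276^2 = 76176 ≡ 133 (mod 341)
12^16 ≡ 133^2 = 17689 ≡ 298 (mod 341)
12^32 ≡ 298^2 = 88804 ≡ 144 (mod 341)
12^64 ≡ 144^2 = 20736 ≡ 276 (mod 341)
12^128 ≡ 276^2 = 76176 ≡ 133 (mod 341)
12^256 ≡ 133^2 = 17689 ≡ 298 (mod 341)
340 = 256 + 64 + 16 + 4 in binary powers of 2.
So 12^340 ≡ 298 · 276 · 298 · 276 ≡ 56 (mod 341).
Since 56 ≠ 1, base 12 is a Fermat witness: 341 is composite.

56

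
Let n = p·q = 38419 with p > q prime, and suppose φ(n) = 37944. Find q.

103

φ(n) = (p−1)(q−1) = n − (p+q) + 1, so p + q = 38419 − 37944 + 1 = 476.
p and q are the roots of t² − 476t + 38419 = 0.
Discriminant: 476² − 4·38419 = 226576 − 153676 = 72900; √72900 = 270.
q = (476 − 270)/2 = 103, p = (476 + 270)/2 = 373.
Check: 103 · 373 = 38419.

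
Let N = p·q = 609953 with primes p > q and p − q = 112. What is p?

Since p = q + 112, we have 609953 = q(q + 112), so q² + 112q − 609953 = 0.
Discriminant: 112² + 4·609953 = 12544 + 2439812 = 2452356; √2452356 = 1566.
q = (−112 + 1566)/2 = 727, and p = q + 112 = 839.
Check: 727 · 839 = 609953.

839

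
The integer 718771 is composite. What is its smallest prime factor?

41

718771 is odd.
Digit sum 31, not divisible by 3.
Ends in 1: not divisible by 5.
7: 718771 = 7·102681 + 4
11: 718771 = 11·65342 + 9
13: 718771 = 13·55290 + 1
17: 718771 = 17·42280 + 11
19: 718771 = 19·37830 + 1
23: 718771 = 23·31250 + 21
29: 718771 = 29·24785 + 6
31: 718771 = 31·23186 + 5
37: 718771 = 37·19426 + 9
41: 718771 = 41·17531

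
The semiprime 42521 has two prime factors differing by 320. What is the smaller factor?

Since p = q + 320, we have 42521 = q(q + 320), so q² + 320q − 42521 = 0.
Discriminant: 320² + 4·42521 = 102400 + 170084 = 272484; √272484 = 522.
q = (−320 + 522)/2 = 101, and p = q + 320 = 421.
Check: 101 · 421 = 42521.

101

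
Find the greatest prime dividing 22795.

97

22795 = 5 · 4559
4559 = 47 · 97
97 is prime.
So 22795 = 5 · 47 · 97; the largest prime factor is 97.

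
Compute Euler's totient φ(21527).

Factor: 21527 = 11 · 19 · 103.
φ(21527) = (11−1) · (19−1) · (103−1) = 10 · 18 · 102 = 18360.

18360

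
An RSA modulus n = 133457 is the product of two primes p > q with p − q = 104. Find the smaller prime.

Since p = q + 104, we have 133457 = q(q + 104), so q² + 104q − 133457 = 0.
Discriminant: 104² + 4·133457 = 10816 + 533828 = 544644; √544644 = 738.
q = (−104 + 738)/2 = 317, and p = q + 104 = 421.
Check: 317 · 421 = 133457.

317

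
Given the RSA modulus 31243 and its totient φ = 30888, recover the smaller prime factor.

157

φ(n) = (p−1)(q−1) = n − (p+q) + 1, so p + q = 31243 − 30888 + 1 = 356.
p and q are the roots of t² − 356t + 31243 = 0.
Discriminant: 356² − 4·31243 = 126736 − 124972 = 1764; √1764 = 42.
q = (356 − 42)/2 = 157, p = (356 + 42)/2 = 199.
Check: 157 · 199 = 31243.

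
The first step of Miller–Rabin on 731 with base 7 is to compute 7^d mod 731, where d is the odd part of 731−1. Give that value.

731 − 1 = 730 = 2^1 · 365, so d = 365.
7^1 ≡ 7 (mod 731)
7^2 ≡ 7^2 = 49 ≡ 49 (mod 731)
7^4 ≡ 49^2 = 2401 ≡ 208 (mod 731)
7^8 ≡ 208^2 = 43264 ≡ 135 (mod 731)
7^16 ≡ 135^2 = 18225 ≡ 681 (mod 731)
7^32 ≡ 681^2 = 463761 ≡ 307 (mod 731)
7^64 ≡ 307^2 = 94249 ≡ 681 (mod 731)
7^128 ≡ 681^2 = 463761 ≡ 307 (mod 731)
7^256 ≡ 307^2 = 94249 ≡ 681 (mod 731)
365 = 256 + 64 + 32 + 8 + 4 + 1 in binary powers of 2.
So 7^365 ≡ 681 · 681 · 307 · 135 · 208 · 7 ≡ 295 (mod 731).
Squaring chain: 295; never reaches −1, so base 7 is a Miller–Rabin witness that 731 is composite.

295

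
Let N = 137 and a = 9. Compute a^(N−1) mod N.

9^1 ≡ 9 (mod 137)
9^2 ≡ 9^2 = 81 ≡ 81 (mod 137)
9^4 ≡ 81^2 = 6561 ≡ 122 (mod 137)
9^8 ≡ 122^2 = 14884 ≡ 88 (mod 137)
9^16 ≡ 88^2 = 7744 ≡ 72 (mod 137)
9^32 ≡ 72^2 = 5184 ≡ 115 (mod 137)
9^64 ≡ 115^2 = 13225 ≡ 73 (mod 137)
9^128 ≡ 73^2 = 5329 ≡ 123 (mod 137)
136 = 128 + 8 in binary powers of 2.
So 9^136 ≡ 123 · 88 ≡ 1 (mod 137).
Since the result is 1, base 9 gives no evidence that 137 is composite.

1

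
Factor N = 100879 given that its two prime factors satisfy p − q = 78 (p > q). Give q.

281

Since p = q + 78, we have 100879 = q(q + 78), so q² + 78q − 100879 = 0.
Discriminant: 78² + 4·100879 = 6084 + 403516 = 409600; √409600 = 640.
q = (−78 + 640)/2 = 281, and p = q + 78 = 359.
Check: 281 · 359 = 100879.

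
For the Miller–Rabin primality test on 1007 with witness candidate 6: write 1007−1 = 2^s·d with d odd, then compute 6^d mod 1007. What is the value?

700

1007 − 1 = 1006 = 2^1 · 503, so d = 503.
6^1 ≡ 6 (mod 1007)
6^2 ≡ 6^2 = 36 ≡ 36 (mod 1007)
6^4 ≡ 36^2 = 1296 ≡ 289 (mod 1007)
6^8 ≡ 289^2 = 83521 ≡ 947 (mod 1007)
6^16 ≡ 947^2 = 896809 ≡ 579 (mod 1007)
6^32 ≡ 579^2 = 335241 ≡ 917 (mod 1007)
6^64 ≡ 917^2 = 840889 ≡ 44 (mod 1007)
6^128 ≡ 44^2 = 1936 ≡ 929 (mod 1007)
6^256 ≡ 929^2 = 863041 ≡ 42 (mod 1007)
503 = 256 + 128 + 64 + 32 + 16 + 4 + 2 + 1 in binary powers of 2.
So 6^503 ≡ 42 · 929 · 44 · 917 · 579 · 289 · 36 · 6 ≡ 700 (mod 1007).
Squaring chain: 700; never reaches −1, so base 6 is a Miller–Rabin witness that 1007 is composite.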